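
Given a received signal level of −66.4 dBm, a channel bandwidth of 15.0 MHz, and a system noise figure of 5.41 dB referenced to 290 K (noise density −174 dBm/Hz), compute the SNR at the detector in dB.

Noise floor: N = −174 + 10 log₁₀(B) + NF
10 log₁₀(1.50×10⁷) = 71.76 dB
N = −174 + 71.76 + 5.41 = −96.83 dBm
SNR = P_sig − N = −66.4 − (−96.83) = 30.43 dB → 30.4 dB

30.4 dB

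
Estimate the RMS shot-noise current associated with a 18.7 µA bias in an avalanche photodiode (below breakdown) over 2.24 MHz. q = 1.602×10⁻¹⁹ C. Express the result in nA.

3.66 nA

I_n = √(2qI·B)
2qI·B = 2 × 1.602×10⁻¹⁹ × 1.87×10⁻⁵ × 2.24×10⁶ = 1.34×10⁻¹⁷ A²
I_n = √(1.34×10⁻¹⁷) = 3.66×10⁻⁹ A = 3.66 nA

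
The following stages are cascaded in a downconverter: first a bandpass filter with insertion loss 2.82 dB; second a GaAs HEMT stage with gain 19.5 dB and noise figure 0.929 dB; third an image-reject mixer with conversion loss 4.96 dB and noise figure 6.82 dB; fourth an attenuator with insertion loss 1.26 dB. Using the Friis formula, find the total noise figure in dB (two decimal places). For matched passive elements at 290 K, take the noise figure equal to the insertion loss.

Convert to linear (a loss of L dB is a gain of −L dB): F_i = 10^(NF_i/10), G_i = 10^(G_i,dB/10)
  Stage 1: F_1 = 10^(2.82/10) = 1.914, G_1 = 10^(−2.82/10) = 0.5224
  Stage 2: F_2 = 10^(0.929/10) = 1.239, G_2 = 10^(19.5/10) = 89.13
  Stage 3: F_3 = 10^(6.82/10) = 4.808, G_3 = 10^(−4.96/10) = 0.3192
  Stage 4: F_4 = 10^(1.26/10) = 1.337, G_4 = 10^(−1.26/10) = 0.7482
Friis cascade:
  F = 1.914 + (1.239 − 1)/0.5224 + (4.808 − 1)/46.56 + (1.337 − 1)/14.86 = 2.475
NF = 10 log₁₀(2.475) = 3.94 dB

3.94 dB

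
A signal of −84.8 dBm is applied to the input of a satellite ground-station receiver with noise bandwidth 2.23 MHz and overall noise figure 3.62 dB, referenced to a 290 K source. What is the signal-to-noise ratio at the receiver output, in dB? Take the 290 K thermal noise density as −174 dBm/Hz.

22.1 dB

Noise floor: N = −174 + 10 log₁₀(B) + NF
10 log₁₀(2.23×10⁶) = 63.48 dB
N = −174 + 63.48 + 3.62 = −106.90 dBm
SNR = P_sig − N = −84.8 − (−106.90) = 22.10 dB → 22.1 dB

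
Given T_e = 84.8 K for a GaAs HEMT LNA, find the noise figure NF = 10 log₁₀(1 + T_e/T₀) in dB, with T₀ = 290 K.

1.11 dB

F = 1 + T_e/T₀ = 1 + 84.8/290 = 1.29241
NF = 10 log₁₀(1.29241) = 1.11 dB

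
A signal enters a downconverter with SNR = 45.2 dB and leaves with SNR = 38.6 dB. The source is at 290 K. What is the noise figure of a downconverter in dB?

NF (dB) = SNR_in(dB) − SNR_out(dB) when the source is at T₀
NF = 45.2 − 38.6 = 6.6 dB

6.6 dB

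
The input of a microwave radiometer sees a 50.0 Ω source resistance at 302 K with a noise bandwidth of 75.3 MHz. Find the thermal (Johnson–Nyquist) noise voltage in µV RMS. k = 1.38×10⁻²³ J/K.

V_n = √(4kTRB)
4kTRB = 4 × 1.38×10⁻²³ × 302 × 5.00×10¹ × 7.53×10⁷ = 6.28×10⁻¹¹ V²
V_n = √(6.28×10⁻¹¹) = 7.92×10⁻⁶ V = 7.92 µV

7.92 µV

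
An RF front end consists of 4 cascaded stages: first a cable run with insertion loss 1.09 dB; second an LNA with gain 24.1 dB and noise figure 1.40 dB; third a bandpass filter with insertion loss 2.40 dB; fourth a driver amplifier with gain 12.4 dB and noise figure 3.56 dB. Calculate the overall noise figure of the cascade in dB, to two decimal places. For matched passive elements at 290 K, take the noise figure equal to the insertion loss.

2.53 dB

Convert to linear (a loss of L dB is a gain of −L dB): F_i = 10^(NF_i/10), G_i = 10^(G_i,dB/10)
  Stage 1: F_1 = 10^(1.09/10) = 1.285, G_1 = 10^(−1.09/10) = 0.7780
  Stage 2: F_2 = 10^(1.40/10) = 1.380, G_2 = 10^(24.1/10) = 257.0
  Stage 3: F_3 = 10^(2.40/10) = 1.738, G_3 = 10^(−2.40/10) = 0.5754
  Stage 4: F_4 = 10^(3.56/10) = 2.270, G_4 = 10^(12.4/10) = 17.38
Friis cascade:
  F = 1.285 + (1.380 − 1)/0.7780 + (1.738 − 1)/200.0 + (2.270 − 1)/115.1 = 1.789
NF = 10 log₁₀(1.789) = 2.53 dB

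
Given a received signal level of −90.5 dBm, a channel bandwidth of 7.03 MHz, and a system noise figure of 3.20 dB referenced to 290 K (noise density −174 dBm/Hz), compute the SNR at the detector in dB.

11.8 dB

Noise floor: N = −174 + 10 log₁₀(B) + NF
10 log₁₀(7.03×10⁶) = 68.47 dB
N = −174 + 68.47 + 3.20 = −102.33 dBm
SNR = P_sig − N = −90.5 − (−102.33) = 11.83 dB → 11.8 dB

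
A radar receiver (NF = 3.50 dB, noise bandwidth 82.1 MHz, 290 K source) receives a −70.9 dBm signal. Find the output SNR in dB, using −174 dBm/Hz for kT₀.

Noise floor: N = −174 + 10 log₁₀(B) + NF
10 log₁₀(8.21×10⁷) = 79.14 dB
N = −174 + 79.14 + 3.50 = −91.36 dBm
SNR = P_sig − N = −70.9 − (−91.36) = 20.46 dB → 20.5 dB

20.5 dB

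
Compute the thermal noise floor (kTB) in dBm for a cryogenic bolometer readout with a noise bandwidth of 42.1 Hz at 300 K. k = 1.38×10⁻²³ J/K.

P_n = kTB = 1.38×10⁻²³ × 300 × 4.21×10¹ = 1.74×10⁻¹⁹ W
In dBm: 10 log₁₀(1.74×10⁻¹⁹ / 10⁻³) = −157.6 dBm

−157.6 dBm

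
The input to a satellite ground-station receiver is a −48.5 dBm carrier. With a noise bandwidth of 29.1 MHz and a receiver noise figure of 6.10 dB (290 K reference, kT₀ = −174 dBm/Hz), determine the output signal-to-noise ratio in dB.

Noise floor: N = −174 + 10 log₁₀(B) + NF
10 log₁₀(2.91×10⁷) = 74.64 dB
N = −174 + 74.64 + 6.10 = −93.26 dBm
SNR = P_sig − N = −48.5 − (−93.26) = 44.76 dB → 44.8 dB

44.8 dB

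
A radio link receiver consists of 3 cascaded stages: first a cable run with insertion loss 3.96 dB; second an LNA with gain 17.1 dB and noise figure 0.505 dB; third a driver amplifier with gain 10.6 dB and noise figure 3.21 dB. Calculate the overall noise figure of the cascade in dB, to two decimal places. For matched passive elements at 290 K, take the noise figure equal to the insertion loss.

Convert to linear (a loss of L dB is a gain of −L dB): F_i = 10^(NF_i/10), G_i = 10^(G_i,dB/10)
  Stage 1: F_1 = 10^(3.96/10) = 2.489, G_1 = 10^(−3.96/10) = 0.4018
  Stage 2: F_2 = 10^(0.505/10) = 1.123, G_2 = 10^(17.1/10) = 51.29
  Stage 3: F_3 = 10^(3.21/10) = 2.094, G_3 = 10^(10.6/10) = 11.48
Friis cascade:
  F = 2.489 + (1.123 − 1)/0.4018 + (2.094 − 1)/20.61 = 2.849
NF = 10 log₁₀(2.849) = 4.55 dB

4.55 dB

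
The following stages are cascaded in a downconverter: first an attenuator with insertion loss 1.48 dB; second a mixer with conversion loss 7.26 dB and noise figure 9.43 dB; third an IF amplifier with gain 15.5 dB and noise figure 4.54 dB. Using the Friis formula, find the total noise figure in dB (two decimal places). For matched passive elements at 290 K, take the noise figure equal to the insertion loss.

Convert to linear (a loss of L dB is a gain of −L dB): F_i = 10^(NF_i/10), G_i = 10^(G_i,dB/10)
  Stage 1: F_1 = 10^(1.48/10) = 1.406, G_1 = 10^(−1.48/10) = 0.7112
  Stage 2: F_2 = 10^(9.43/10) = 8.770, G_2 = 10^(−7.26/10) = 0.1879
  Stage 3: F_3 = 10^(4.54/10) = 2.844, G_3 = 10^(15.5/10) = 35.48
Friis cascade:
  F = 1.406 + (8.770 − 1)/0.7112 + (2.844 − 1)/0.1337 = 26.13
NF = 10 log₁₀(26.13) = 14.17 dB

14.17 dB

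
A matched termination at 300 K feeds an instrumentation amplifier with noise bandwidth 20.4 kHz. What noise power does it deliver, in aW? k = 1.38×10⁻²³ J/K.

P_n = kTB = 1.38×10⁻²³ × 300 × 2.04×10⁴ = 8.45×10⁻¹⁷ W = 84.5 aW

84.5 aW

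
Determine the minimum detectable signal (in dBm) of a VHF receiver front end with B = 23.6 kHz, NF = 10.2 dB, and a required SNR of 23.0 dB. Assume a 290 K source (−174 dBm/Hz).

Sensitivity = −174 + 10 log₁₀(B) + NF + SNR_min
= −174 + 43.73 + 10.2 + 23.0
= −97.07 dBm → −97.1 dBm

−97.1 dBm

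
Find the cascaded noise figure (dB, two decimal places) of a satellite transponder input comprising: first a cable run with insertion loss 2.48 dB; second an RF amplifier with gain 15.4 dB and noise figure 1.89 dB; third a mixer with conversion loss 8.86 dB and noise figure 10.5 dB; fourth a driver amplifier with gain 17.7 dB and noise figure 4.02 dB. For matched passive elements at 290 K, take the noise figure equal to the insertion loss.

5.86 dB

Convert to linear (a loss of L dB is a gain of −L dB): F_i = 10^(NF_i/10), G_i = 10^(G_i,dB/10)
  Stage 1: F_1 = 10^(2.48/10) = 1.770, G_1 = 10^(−2.48/10) = 0.5649
  Stage 2: F_2 = 10^(1.89/10) = 1.545, G_2 = 10^(15.4/10) = 34.67
  Stage 3: F_3 = 10^(10.5/10) = 11.22, G_3 = 10^(−8.86/10) = 0.1300
  Stage 4: F_4 = 10^(4.02/10) = 2.523, G_4 = 10^(17.7/10) = 58.88
Friis cascade:
  F = 1.770 + (1.545 − 1)/0.5649 + (11.22 − 1)/19.59 + (2.523 − 1)/2.547 = 3.855
NF = 10 log₁₀(3.855) = 5.86 dB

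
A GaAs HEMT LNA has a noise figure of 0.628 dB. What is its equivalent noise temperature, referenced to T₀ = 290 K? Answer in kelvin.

45.1 K

F = 10^(0.628/10) = 1.15558
T_e = (F − 1)·T₀ = (1.15558 − 1) × 290 = 45.1 K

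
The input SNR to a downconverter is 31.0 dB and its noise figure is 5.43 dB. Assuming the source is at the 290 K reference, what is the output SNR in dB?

25.57 dB

By definition F = SNR_in/SNR_out, so in dB: SNR_out = SNR_in − NF
SNR_out = 31.0 − 5.43 = 25.57 dB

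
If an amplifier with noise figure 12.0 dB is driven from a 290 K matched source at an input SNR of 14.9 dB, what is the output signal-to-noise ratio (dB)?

2.9 dB

By definition F = SNR_in/SNR_out, so in dB: SNR_out = SNR_in − NF
SNR_out = 14.9 − 12.0 = 2.9 dB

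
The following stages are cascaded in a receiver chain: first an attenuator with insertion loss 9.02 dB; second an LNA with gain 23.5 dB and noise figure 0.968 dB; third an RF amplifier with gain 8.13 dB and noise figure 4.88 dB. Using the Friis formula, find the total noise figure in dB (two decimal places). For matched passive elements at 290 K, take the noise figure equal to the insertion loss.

Convert to linear (a loss of L dB is a gain of −L dB): F_i = 10^(NF_i/10), G_i = 10^(G_i,dB/10)
  Stage 1: F_1 = 10^(9.02/10) = 7.980, G_1 = 10^(−9.02/10) = 0.1253
  Stage 2: F_2 = 10^(0.968/10) = 1.250, G_2 = 10^(23.5/10) = 223.9
  Stage 3: F_3 = 10^(4.88/10) = 3.076, G_3 = 10^(8.13/10) = 6.501
Friis cascade:
  F = 7.980 + (1.250 − 1)/0.1253 + (3.076 − 1)/28.05 = 10.05
NF = 10 log₁₀(10.05) = 10.02 dB

10.02 dB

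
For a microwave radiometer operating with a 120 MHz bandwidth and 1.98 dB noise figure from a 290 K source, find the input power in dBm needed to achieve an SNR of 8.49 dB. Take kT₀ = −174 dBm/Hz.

Sensitivity = −174 + 10 log₁₀(B) + NF + SNR_min
= −174 + 80.79 + 1.98 + 8.49
= −82.74 dBm → −82.7 dBm

−82.7 dBm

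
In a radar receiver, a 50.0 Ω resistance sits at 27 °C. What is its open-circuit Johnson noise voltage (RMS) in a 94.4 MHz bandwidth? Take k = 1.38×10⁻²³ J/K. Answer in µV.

8.84 µV

T = 27 °C + 273.15 = 300.15 K
V_n = √(4kTRB)
4kTRB = 4 × 1.38×10⁻²³ × 300.15 × 5.00×10¹ × 9.44×10⁷ = 7.82×10⁻¹¹ V²
V_n = √(7.82×10⁻¹¹) = 8.84×10⁻⁶ V = 8.84 µV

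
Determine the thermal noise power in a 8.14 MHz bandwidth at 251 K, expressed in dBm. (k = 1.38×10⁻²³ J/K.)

−105.5 dBm

P_n = kTB = 1.38×10⁻²³ × 251 × 8.14×10⁶ = 2.82×10⁻¹⁴ W
In dBm: 10 log₁₀(2.82×10⁻¹⁴ / 10⁻³) = −105.5 dBm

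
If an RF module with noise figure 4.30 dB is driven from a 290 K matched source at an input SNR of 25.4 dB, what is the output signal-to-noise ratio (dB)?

21.10 dB

By definition F = SNR_in/SNR_out, so in dB: SNR_out = SNR_in − NF
SNR_out = 25.4 − 4.30 = 21.10 dB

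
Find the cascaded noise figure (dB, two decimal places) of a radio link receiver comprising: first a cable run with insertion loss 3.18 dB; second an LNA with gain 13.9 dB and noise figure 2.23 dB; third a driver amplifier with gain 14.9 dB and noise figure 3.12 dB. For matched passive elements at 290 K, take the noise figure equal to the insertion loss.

5.52 dB

Convert to linear (a loss of L dB is a gain of −L dB): F_i = 10^(NF_i/10), G_i = 10^(G_i,dB/10)
  Stage 1: F_1 = 10^(3.18/10) = 2.080, G_1 = 10^(−3.18/10) = 0.4808
  Stage 2: F_2 = 10^(2.23/10) = 1.671, G_2 = 10^(13.9/10) = 24.55
  Stage 3: F_3 = 10^(3.12/10) = 2.051, G_3 = 10^(14.9/10) = 30.90
Friis cascade:
  F = 2.080 + (1.671 − 1)/0.4808 + (2.051 − 1)/11.80 = 3.564
NF = 10 log₁₀(3.564) = 5.52 dB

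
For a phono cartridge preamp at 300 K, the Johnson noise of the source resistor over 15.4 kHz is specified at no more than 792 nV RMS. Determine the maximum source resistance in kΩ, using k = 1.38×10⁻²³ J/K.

Johnson–Nyquist: V_n = √(4kTRB) ⇒ R = V_n² / (4kTB)
4kTB = 4 × 1.38×10⁻²³ × 300 × 1.54×10⁴ = 2.55×10⁻¹⁶
R = (7.92×10⁻⁷)² / 2.55×10⁻¹⁶ = 2.46×10³ Ω = 2.46 kΩ

2.46 kΩ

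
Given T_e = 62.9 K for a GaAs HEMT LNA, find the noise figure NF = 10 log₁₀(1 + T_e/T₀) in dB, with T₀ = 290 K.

F = 1 + T_e/T₀ = 1 + 62.9/290 = 1.2169
NF = 10 log₁₀(1.2169) = 0.853 dB

0.853 dB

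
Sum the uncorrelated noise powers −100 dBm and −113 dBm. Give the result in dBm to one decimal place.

Convert to linear, add, convert back:
P₁ = 1.00×10⁻¹³ W, P₂ = 5.01×10⁻¹⁵ W
P_tot = 1.05×10⁻¹³ W → 10 log₁₀(P_tot / 10⁻³) = −99.8 dBm

−99.8 dBm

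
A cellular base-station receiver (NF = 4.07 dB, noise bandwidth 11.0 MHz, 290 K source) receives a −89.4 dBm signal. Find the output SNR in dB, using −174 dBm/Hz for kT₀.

Noise floor: N = −174 + 10 log₁₀(B) + NF
10 log₁₀(1.10×10⁷) = 70.41 dB
N = −174 + 70.41 + 4.07 = −99.52 dBm
SNR = P_sig − N = −89.4 − (−99.52) = 10.12 dB → 10.1 dB

10.1 dB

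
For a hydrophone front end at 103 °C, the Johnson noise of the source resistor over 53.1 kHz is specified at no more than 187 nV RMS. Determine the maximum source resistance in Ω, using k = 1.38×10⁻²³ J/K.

31.7 Ω

T = 103 °C + 273.15 = 376.15 K
Johnson–Nyquist: V_n = √(4kTRB) ⇒ R = V_n² / (4kTB)
4kTB = 4 × 1.38×10⁻²³ × 376.15 × 5.31×10⁴ = 1.10×10⁻¹⁵
R = (1.87×10⁻⁷)² / 1.10×10⁻¹⁵ = 3.17×10¹ Ω = 31.7 Ω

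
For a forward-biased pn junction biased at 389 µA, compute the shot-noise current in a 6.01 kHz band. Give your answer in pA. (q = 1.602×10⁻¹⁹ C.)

I_n = √(2qI·B)
2qI·B = 2 × 1.602×10⁻¹⁹ × 3.89×10⁻⁴ × 6.01×10³ = 7.49×10⁻¹⁹ A²
I_n = √(7.49×10⁻¹⁹) = 8.65×10⁻¹⁰ A = 865 pA

865 pA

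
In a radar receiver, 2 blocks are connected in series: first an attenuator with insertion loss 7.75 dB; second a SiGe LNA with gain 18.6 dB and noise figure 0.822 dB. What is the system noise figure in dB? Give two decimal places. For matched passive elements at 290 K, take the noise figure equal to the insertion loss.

8.57 dB

Convert to linear (a loss of L dB is a gain of −L dB): F_i = 10^(NF_i/10), G_i = 10^(G_i,dB/10)
  Stage 1: F_1 = 10^(7.75/10) = 5.957, G_1 = 10^(−7.75/10) = 0.1679
  Stage 2: F_2 = 10^(0.822/10) = 1.208, G_2 = 10^(18.6/10) = 72.44
Friis cascade:
  F = 5.957 + (1.208 − 1)/0.1679 = 7.198
NF = 10 log₁₀(7.198) = 8.57 dB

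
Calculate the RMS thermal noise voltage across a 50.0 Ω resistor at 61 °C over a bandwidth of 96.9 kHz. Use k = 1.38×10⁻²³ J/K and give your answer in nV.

299 nV

T = 61 °C + 273.15 = 334.15 K
V_n = √(4kTRB)
4kTRB = 4 × 1.38×10⁻²³ × 334.15 × 5.00×10¹ × 9.69×10⁴ = 8.94×10⁻¹⁴ V²
V_n = √(8.94×10⁻¹⁴) = 2.99×10⁻⁷ V = 299 nV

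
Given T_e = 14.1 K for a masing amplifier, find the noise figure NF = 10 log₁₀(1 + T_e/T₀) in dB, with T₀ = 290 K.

F = 1 + T_e/T₀ = 1 + 14.1/290 = 1.04862
NF = 10 log₁₀(1.04862) = 0.206 dB

0.206 dB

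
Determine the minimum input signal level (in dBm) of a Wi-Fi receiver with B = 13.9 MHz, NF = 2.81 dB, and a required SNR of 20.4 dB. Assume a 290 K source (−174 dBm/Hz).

−79.4 dBm

Sensitivity = −174 + 10 log₁₀(B) + NF + SNR_min
= −174 + 71.43 + 2.81 + 20.4
= −79.36 dBm → −79.4 dBm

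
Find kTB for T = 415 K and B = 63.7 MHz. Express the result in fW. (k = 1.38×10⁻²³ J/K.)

365 fW

P_n = kTB = 1.38×10⁻²³ × 415 × 6.37×10⁷ = 3.65×10⁻¹³ W = 365 fW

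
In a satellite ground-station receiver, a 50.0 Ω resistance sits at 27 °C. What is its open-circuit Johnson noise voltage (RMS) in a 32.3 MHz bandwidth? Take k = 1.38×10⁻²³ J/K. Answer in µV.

T = 27 °C + 273.15 = 300.15 K
V_n = √(4kTRB)
4kTRB = 4 × 1.38×10⁻²³ × 300.15 × 5.00×10¹ × 3.23×10⁷ = 2.68×10⁻¹¹ V²
V_n = √(2.68×10⁻¹¹) = 5.17×10⁻⁶ V = 5.17 µV

5.17 µV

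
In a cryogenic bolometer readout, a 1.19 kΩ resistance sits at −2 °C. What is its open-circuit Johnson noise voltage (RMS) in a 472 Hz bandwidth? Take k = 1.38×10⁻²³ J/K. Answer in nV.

T = −2 °C + 273.15 = 271.15 K
V_n = √(4kTRB)
4kTRB = 4 × 1.38×10⁻²³ × 271.15 × 1.19×10³ × 4.72×10² = 8.41×10⁻¹⁵ V²
V_n = √(8.41×10⁻¹⁵) = 9.17×10⁻⁸ V = 91.7 nV

91.7 nV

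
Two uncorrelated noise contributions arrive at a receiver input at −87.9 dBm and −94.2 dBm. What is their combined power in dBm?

−87.0 dBm

Convert to linear, add, convert back:
P₁ = 1.62×10⁻¹² W, P₂ = 3.80×10⁻¹³ W
P_tot = 2.00×10⁻¹² W → 10 log₁₀(P_tot / 10⁻³) = −87.0 dBm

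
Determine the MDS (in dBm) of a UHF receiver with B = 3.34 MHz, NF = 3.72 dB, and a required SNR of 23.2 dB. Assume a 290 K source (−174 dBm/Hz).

Sensitivity = −174 + 10 log₁₀(B) + NF + SNR_min
= −174 + 65.24 + 3.72 + 23.2
= −81.84 dBm → −81.8 dBm

−81.8 dBm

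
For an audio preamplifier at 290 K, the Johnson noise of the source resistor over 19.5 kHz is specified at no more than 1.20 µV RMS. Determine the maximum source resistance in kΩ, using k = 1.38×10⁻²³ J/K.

4.61 kΩ

Johnson–Nyquist: V_n = √(4kTRB) ⇒ R = V_n² / (4kTB)
4kTB = 4 × 1.38×10⁻²³ × 290 × 1.95×10⁴ = 3.12×10⁻¹⁶
R = (1.20×10⁻⁶)² / 3.12×10⁻¹⁶ = 4.61×10³ Ω = 4.61 kΩ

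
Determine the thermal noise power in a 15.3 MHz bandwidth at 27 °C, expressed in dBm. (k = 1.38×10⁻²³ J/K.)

T = 27 °C + 273.15 = 300.15 K
P_n = kTB = 1.38×10⁻²³ × 300.15 × 1.53×10⁷ = 6.34×10⁻¹⁴ W
In dBm: 10 log₁₀(6.34×10⁻¹⁴ / 10⁻³) = −102.0 dBm

−102.0 dBm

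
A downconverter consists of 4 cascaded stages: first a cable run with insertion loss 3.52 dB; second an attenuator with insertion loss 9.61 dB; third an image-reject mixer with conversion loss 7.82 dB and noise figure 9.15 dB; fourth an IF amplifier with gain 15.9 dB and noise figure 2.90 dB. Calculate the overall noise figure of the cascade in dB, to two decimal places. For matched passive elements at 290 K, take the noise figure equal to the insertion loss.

24.58 dB

Convert to linear (a loss of L dB is a gain of −L dB): F_i = 10^(NF_i/10), G_i = 10^(G_i,dB/10)
  Stage 1: F_1 = 10^(3.52/10) = 2.249, G_1 = 10^(−3.52/10) = 0.4446
  Stage 2: F_2 = 10^(9.61/10) = 9.141, G_2 = 10^(−9.61/10) = 0.1094
  Stage 3: F_3 = 10^(9.15/10) = 8.222, G_3 = 10^(−7.82/10) = 0.1652
  Stage 4: F_4 = 10^(2.90/10) = 1.950, G_4 = 10^(15.9/10) = 38.90
Friis cascade:
  F = 2.249 + (9.141 − 1)/0.4446 + (8.222 − 1)/0.04864 + (1.950 − 1)/0.008035 = 287.3
NF = 10 log₁₀(287.3) = 24.58 dB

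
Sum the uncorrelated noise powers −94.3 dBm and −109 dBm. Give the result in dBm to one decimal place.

−94.2 dBm

Convert to linear, add, convert back:
P₁ = 3.72×10⁻¹³ W, P₂ = 1.26×10⁻¹⁴ W
P_tot = 3.84×10⁻¹³ W → 10 log₁₀(P_tot / 10⁻³) = −94.2 dBm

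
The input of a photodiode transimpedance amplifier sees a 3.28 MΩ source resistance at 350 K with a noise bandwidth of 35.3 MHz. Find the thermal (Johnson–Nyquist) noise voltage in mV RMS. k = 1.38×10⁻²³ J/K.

V_n = √(4kTRB)
4kTRB = 4 × 1.38×10⁻²³ × 350 × 3.28×10⁶ × 3.53×10⁷ = 2.24×10⁻⁶ V²
V_n = √(2.24×10⁻⁶) = 1.50×10⁻³ V = 1.50 mV

1.50 mV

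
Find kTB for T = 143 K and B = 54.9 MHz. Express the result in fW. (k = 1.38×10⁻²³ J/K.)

108 fW

P_n = kTB = 1.38×10⁻²³ × 143 × 5.49×10⁷ = 1.08×10⁻¹³ W = 108 fW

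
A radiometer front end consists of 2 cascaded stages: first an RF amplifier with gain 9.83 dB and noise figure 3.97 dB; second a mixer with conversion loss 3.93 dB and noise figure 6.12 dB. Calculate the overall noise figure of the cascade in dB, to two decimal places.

4.50 dB

Convert to linear (a loss of L dB is a gain of −L dB): F_i = 10^(NF_i/10), G_i = 10^(G_i,dB/10)
  Stage 1: F_1 = 10^(3.97/10) = 2.495, G_1 = 10^(9.83/10) = 9.616
  Stage 2: F_2 = 10^(6.12/10) = 4.093, G_2 = 10^(−3.93/10) = 0.4046
Friis cascade:
  F = 2.495 + (4.093 − 1)/9.616 = 2.816
NF = 10 log₁₀(2.816) = 4.50 dB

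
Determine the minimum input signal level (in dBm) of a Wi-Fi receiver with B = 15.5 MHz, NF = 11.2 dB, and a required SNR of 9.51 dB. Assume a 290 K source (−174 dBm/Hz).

−81.4 dBm

Sensitivity = −174 + 10 log₁₀(B) + NF + SNR_min
= −174 + 71.9 + 11.2 + 9.51
= −81.39 dBm → −81.4 dBm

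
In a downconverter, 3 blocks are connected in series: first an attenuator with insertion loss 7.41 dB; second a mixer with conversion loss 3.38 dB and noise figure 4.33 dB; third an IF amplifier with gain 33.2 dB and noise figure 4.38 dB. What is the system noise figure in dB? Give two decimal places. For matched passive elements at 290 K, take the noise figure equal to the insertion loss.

Convert to linear (a loss of L dB is a gain of −L dB): F_i = 10^(NF_i/10), G_i = 10^(G_i,dB/10)
  Stage 1: F_1 = 10^(7.41/10) = 5.508, G_1 = 10^(−7.41/10) = 0.1816
  Stage 2: F_2 = 10^(4.33/10) = 2.710, G_2 = 10^(−3.38/10) = 0.4592
  Stage 3: F_3 = 10^(4.38/10) = 2.742, G_3 = 10^(33.2/10) = 2089
Friis cascade:
  F = 5.508 + (2.710 − 1)/0.1816 + (2.742 − 1)/0.08337 = 35.82
NF = 10 log₁₀(35.82) = 15.54 dB

15.54 dB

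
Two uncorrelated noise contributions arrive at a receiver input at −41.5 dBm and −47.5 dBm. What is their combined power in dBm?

−40.5 dBm

Convert to linear, add, convert back:
P₁ = 7.08×10⁻⁸ W, P₂ = 1.78×10⁻⁸ W
P_tot = 8.86×10⁻⁸ W → 10 log₁₀(P_tot / 10⁻³) = −40.5 dBm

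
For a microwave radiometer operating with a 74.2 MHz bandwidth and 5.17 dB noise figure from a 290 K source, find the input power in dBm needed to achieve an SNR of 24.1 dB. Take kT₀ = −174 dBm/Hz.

−66.0 dBm

Sensitivity = −174 + 10 log₁₀(B) + NF + SNR_min
= −174 + 78.7 + 5.17 + 24.1
= −66.03 dBm → −66.0 dBm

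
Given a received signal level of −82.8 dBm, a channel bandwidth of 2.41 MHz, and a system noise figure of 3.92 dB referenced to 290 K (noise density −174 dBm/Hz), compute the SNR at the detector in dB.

Noise floor: N = −174 + 10 log₁₀(B) + NF
10 log₁₀(2.41×10⁶) = 63.82 dB
N = −174 + 63.82 + 3.92 = −106.26 dBm
SNR = P_sig − N = −82.8 − (−106.26) = 23.46 dB → 23.5 dB

23.5 dB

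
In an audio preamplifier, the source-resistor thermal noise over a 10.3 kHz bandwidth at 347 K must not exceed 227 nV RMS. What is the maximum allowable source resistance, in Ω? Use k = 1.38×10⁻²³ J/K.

Johnson–Nyquist: V_n = √(4kTRB) ⇒ R = V_n² / (4kTB)
4kTB = 4 × 1.38×10⁻²³ × 347 × 1.03×10⁴ = 1.97×10⁻¹⁶
R = (2.27×10⁻⁷)² / 1.97×10⁻¹⁶ = 2.61×10² Ω = 261 Ω

261 Ω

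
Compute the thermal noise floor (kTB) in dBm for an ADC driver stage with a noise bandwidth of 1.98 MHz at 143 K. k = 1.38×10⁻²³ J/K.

−114.1 dBm

P_n = kTB = 1.38×10⁻²³ × 143 × 1.98×10⁶ = 3.91×10⁻¹⁵ W
In dBm: 10 log₁₀(3.91×10⁻¹⁵ / 10⁻³) = −114.1 dBm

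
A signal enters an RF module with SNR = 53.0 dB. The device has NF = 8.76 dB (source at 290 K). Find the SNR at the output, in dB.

44.24 dB

By definition F = SNR_in/SNR_out, so in dB: SNR_out = SNR_in − NF
SNR_out = 53.0 − 8.76 = 44.24 dB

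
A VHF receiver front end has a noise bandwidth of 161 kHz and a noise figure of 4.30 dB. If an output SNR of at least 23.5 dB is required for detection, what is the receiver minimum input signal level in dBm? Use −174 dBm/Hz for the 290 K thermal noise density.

Sensitivity = −174 + 10 log₁₀(B) + NF + SNR_min
= −174 + 52.07 + 4.30 + 23.5
= −94.13 dBm → −94.1 dBm

−94.1 dBm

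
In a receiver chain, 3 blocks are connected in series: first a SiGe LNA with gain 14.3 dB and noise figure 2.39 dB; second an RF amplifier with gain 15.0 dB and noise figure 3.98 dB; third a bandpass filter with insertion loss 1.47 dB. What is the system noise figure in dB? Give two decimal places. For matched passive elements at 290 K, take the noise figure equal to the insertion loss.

Convert to linear (a loss of L dB is a gain of −L dB): F_i = 10^(NF_i/10), G_i = 10^(G_i,dB/10)
  Stage 1: F_1 = 10^(2.39/10) = 1.734, G_1 = 10^(14.3/10) = 26.92
  Stage 2: F_2 = 10^(3.98/10) = 2.500, G_2 = 10^(15.0/10) = 31.62
  Stage 3: F_3 = 10^(1.47/10) = 1.403, G_3 = 10^(−1.47/10) = 0.7129
Friis cascade:
  F = 1.734 + (2.500 − 1)/26.92 + (1.403 − 1)/851.1 = 1.790
NF = 10 log₁₀(1.790) = 2.53 dB

2.53 dB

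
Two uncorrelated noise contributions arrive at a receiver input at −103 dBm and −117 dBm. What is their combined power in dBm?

−102.8 dBm

Convert to linear, add, convert back:
P₁ = 5.01×10⁻¹⁴ W, P₂ = 2.00×10⁻¹⁵ W
P_tot = 5.21×10⁻¹⁴ W → 10 log₁₀(P_tot / 10⁻³) = −102.8 dBm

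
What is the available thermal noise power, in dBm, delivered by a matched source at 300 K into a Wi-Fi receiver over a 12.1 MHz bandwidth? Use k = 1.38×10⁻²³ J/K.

P_n = kTB = 1.38×10⁻²³ × 300 × 1.21×10⁷ = 5.01×10⁻¹⁴ W
In dBm: 10 log₁₀(5.01×10⁻¹⁴ / 10⁻³) = −103.0 dBm

−103.0 dBm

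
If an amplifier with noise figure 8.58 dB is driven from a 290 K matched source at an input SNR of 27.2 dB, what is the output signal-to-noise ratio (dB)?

18.62 dB

By definition F = SNR_in/SNR_out, so in dB: SNR_out = SNR_in − NF
SNR_out = 27.2 − 8.58 = 18.62 dB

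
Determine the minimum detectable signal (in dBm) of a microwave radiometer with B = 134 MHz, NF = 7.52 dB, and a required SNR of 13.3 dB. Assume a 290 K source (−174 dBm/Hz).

−71.9 dBm

Sensitivity = −174 + 10 log₁₀(B) + NF + SNR_min
= −174 + 81.27 + 7.52 + 13.3
= −71.91 dBm → −71.9 dBm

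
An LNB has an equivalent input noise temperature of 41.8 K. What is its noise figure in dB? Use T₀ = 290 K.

F = 1 + T_e/T₀ = 1 + 41.8/290 = 1.14414
NF = 10 log₁₀(1.14414) = 0.585 dB

0.585 dB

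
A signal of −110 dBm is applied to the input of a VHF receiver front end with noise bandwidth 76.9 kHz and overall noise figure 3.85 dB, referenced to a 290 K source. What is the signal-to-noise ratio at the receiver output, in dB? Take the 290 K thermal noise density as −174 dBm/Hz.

11.3 dB

Noise floor: N = −174 + 10 log₁₀(B) + NF
10 log₁₀(7.69×10⁴) = 48.86 dB
N = −174 + 48.86 + 3.85 = −121.29 dBm
SNR = P_sig − N = −110 − (−121.29) = 11.29 dB → 11.3 dB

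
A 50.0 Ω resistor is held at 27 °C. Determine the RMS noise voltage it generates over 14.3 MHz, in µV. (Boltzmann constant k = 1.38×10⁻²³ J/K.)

T = 27 °C + 273.15 = 300.15 K
V_n = √(4kTRB)
4kTRB = 4 × 1.38×10⁻²³ × 300.15 × 5.00×10¹ × 1.43×10⁷ = 1.18×10⁻¹¹ V²
V_n = √(1.18×10⁻¹¹) = 3.44×10⁻⁶ V = 3.44 µV

3.44 µV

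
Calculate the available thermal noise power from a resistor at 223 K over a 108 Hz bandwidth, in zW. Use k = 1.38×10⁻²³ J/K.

P_n = kTB = 1.38×10⁻²³ × 223 × 1.08×10² = 3.32×10⁻¹⁹ W = 332 zW

332 zW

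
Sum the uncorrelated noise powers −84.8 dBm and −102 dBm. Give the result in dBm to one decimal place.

−84.7 dBm

Convert to linear, add, convert back:
P₁ = 3.31×10⁻¹² W, P₂ = 6.31×10⁻¹⁴ W
P_tot = 3.37×10⁻¹² W → 10 log₁₀(P_tot / 10⁻³) = −84.7 dBm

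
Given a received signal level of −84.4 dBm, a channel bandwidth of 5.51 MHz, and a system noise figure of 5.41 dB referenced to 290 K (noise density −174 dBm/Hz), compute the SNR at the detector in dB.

16.8 dB

Noise floor: N = −174 + 10 log₁₀(B) + NF
10 log₁₀(5.51×10⁶) = 67.41 dB
N = −174 + 67.41 + 5.41 = −101.18 dBm
SNR = P_sig − N = −84.4 − (−101.18) = 16.78 dB → 16.8 dB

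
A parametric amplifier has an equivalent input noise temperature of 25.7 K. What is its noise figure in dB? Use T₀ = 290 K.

0.369 dB

F = 1 + T_e/T₀ = 1 + 25.7/290 = 1.08862
NF = 10 log₁₀(1.08862) = 0.369 dB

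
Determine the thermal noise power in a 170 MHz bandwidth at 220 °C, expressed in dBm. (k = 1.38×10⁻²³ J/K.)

−89.4 dBm

T = 220 °C + 273.15 = 493.15 K
P_n = kTB = 1.38×10⁻²³ × 493.15 × 1.70×10⁸ = 1.16×10⁻¹² W
In dBm: 10 log₁₀(1.16×10⁻¹² / 10⁻³) = −89.4 dBm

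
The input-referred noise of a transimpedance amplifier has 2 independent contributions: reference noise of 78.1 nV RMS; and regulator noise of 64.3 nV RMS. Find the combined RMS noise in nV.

Uncorrelated sources add in power (mean-square): V_tot = √(ΣV_i²)
V_tot = √[(7.81×10⁻⁸)² + (6.43×10⁻⁸)²] = 1.01×10⁻⁷ V = 101 nV

101 nV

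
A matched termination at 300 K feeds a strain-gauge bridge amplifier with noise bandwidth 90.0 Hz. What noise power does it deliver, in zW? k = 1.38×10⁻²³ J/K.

373 zW

P_n = kTB = 1.38×10⁻²³ × 300 × 9.00×10¹ = 3.73×10⁻¹⁹ W = 373 zW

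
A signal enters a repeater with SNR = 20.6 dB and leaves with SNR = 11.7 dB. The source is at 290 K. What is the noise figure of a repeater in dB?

8.9 dB

NF (dB) = SNR_in(dB) − SNR_out(dB) when the source is at T₀
NF = 20.6 − 11.7 = 8.9 dB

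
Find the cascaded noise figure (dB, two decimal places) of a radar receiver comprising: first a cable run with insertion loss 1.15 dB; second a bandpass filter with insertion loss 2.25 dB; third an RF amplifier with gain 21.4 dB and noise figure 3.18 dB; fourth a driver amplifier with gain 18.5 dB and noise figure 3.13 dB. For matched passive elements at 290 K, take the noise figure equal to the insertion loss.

Convert to linear (a loss of L dB is a gain of −L dB): F_i = 10^(NF_i/10), G_i = 10^(G_i,dB/10)
  Stage 1: F_1 = 10^(1.15/10) = 1.303, G_1 = 10^(−1.15/10) = 0.7674
  Stage 2: F_2 = 10^(2.25/10) = 1.679, G_2 = 10^(−2.25/10) = 0.5957
  Stage 3: F_3 = 10^(3.18/10) = 2.080, G_3 = 10^(21.4/10) = 138.0
  Stage 4: F_4 = 10^(3.13/10) = 2.056, G_4 = 10^(18.5/10) = 70.79
Friis cascade:
  F = 1.303 + (1.679 − 1)/0.7674 + (2.080 − 1)/0.4571 + (2.056 − 1)/63.10 = 4.567
NF = 10 log₁₀(4.567) = 6.60 dB

6.60 dB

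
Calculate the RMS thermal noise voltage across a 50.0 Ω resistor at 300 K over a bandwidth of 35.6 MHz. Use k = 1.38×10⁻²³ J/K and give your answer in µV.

V_n = √(4kTRB)
4kTRB = 4 × 1.38×10⁻²³ × 300 × 5.00×10¹ × 3.56×10⁷ = 2.95×10⁻¹¹ V²
V_n = √(2.95×10⁻¹¹) = 5.43×10⁻⁶ V = 5.43 µV

5.43 µV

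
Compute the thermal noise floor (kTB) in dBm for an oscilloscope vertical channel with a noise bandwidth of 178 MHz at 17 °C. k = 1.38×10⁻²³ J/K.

−91.5 dBm

T = 17 °C + 273.15 = 290.15 K
P_n = kTB = 1.38×10⁻²³ × 290.15 × 1.78×10⁸ = 7.13×10⁻¹³ W
In dBm: 10 log₁₀(7.13×10⁻¹³ / 10⁻³) = −91.5 dBm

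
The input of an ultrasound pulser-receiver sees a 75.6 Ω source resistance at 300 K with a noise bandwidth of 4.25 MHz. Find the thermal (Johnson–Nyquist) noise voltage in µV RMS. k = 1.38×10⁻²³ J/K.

V_n = √(4kTRB)
4kTRB = 4 × 1.38×10⁻²³ × 300 × 7.56×10¹ × 4.25×10⁶ = 5.32×10⁻¹² V²
V_n = √(5.32×10⁻¹²) = 2.31×10⁻⁶ V = 2.31 µV

2.31 µV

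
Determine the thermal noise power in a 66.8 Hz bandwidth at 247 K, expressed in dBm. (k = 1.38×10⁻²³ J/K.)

−156.4 dBm

P_n = kTB = 1.38×10⁻²³ × 247 × 6.68×10¹ = 2.28×10⁻¹⁹ W
In dBm: 10 log₁₀(2.28×10⁻¹⁹ / 10⁻³) = −156.4 dBm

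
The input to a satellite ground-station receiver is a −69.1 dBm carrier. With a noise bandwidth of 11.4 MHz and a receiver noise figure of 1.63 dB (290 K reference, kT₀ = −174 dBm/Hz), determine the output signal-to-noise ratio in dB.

Noise floor: N = −174 + 10 log₁₀(B) + NF
10 log₁₀(1.14×10⁷) = 70.57 dB
N = −174 + 70.57 + 1.63 = −101.80 dBm
SNR = P_sig − N = −69.1 − (−101.80) = 32.70 dB → 32.7 dB

32.7 dB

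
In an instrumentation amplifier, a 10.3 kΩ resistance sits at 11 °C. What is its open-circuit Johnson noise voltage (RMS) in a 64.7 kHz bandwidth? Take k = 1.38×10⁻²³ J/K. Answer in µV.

3.23 µV

T = 11 °C + 273.15 = 284.15 K
V_n = √(4kTRB)
4kTRB = 4 × 1.38×10⁻²³ × 284.15 × 1.03×10⁴ × 6.47×10⁴ = 1.05×10⁻¹¹ V²
V_n = √(1.05×10⁻¹¹) = 3.23×10⁻⁶ V = 3.23 µV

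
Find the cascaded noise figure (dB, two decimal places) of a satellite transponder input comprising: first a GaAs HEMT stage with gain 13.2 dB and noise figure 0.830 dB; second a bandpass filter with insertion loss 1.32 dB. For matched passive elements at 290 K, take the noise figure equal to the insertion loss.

Convert to linear (a loss of L dB is a gain of −L dB): F_i = 10^(NF_i/10), G_i = 10^(G_i,dB/10)
  Stage 1: F_1 = 10^(0.830/10) = 1.211, G_1 = 10^(13.2/10) = 20.89
  Stage 2: F_2 = 10^(1.32/10) = 1.355, G_2 = 10^(−1.32/10) = 0.7379
Friis cascade:
  F = 1.211 + (1.355 − 1)/20.89 = 1.228
NF = 10 log₁₀(1.228) = 0.89 dB

0.89 dB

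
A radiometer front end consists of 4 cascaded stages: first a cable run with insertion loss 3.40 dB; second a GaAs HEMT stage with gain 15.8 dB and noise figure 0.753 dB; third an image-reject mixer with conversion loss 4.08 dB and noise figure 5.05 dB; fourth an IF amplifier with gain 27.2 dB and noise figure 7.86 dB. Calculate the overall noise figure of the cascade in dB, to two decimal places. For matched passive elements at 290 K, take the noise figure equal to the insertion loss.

5.42 dB

Convert to linear (a loss of L dB is a gain of −L dB): F_i = 10^(NF_i/10), G_i = 10^(G_i,dB/10)
  Stage 1: F_1 = 10^(3.40/10) = 2.188, G_1 = 10^(−3.40/10) = 0.4571
  Stage 2: F_2 = 10^(0.753/10) = 1.189, G_2 = 10^(15.8/10) = 38.02
  Stage 3: F_3 = 10^(5.05/10) = 3.199, G_3 = 10^(−4.08/10) = 0.3908
  Stage 4: F_4 = 10^(7.86/10) = 6.109, G_4 = 10^(27.2/10) = 524.8
Friis cascade:
  F = 2.188 + (1.189 − 1)/0.4571 + (3.199 − 1)/17.38 + (6.109 − 1)/6.792 = 3.481
NF = 10 log₁₀(3.481) = 5.42 dB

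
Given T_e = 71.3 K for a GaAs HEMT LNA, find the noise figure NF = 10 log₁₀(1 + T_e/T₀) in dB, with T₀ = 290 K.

F = 1 + T_e/T₀ = 1 + 71.3/290 = 1.24586
NF = 10 log₁₀(1.24586) = 0.955 dB

0.955 dB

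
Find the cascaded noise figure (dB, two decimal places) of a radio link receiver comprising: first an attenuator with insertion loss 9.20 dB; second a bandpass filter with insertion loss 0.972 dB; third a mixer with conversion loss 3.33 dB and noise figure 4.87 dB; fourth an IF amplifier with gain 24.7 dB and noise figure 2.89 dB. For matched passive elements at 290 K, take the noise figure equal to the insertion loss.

Convert to linear (a loss of L dB is a gain of −L dB): F_i = 10^(NF_i/10), G_i = 10^(G_i,dB/10)
  Stage 1: F_1 = 10^(9.20/10) = 8.318, G_1 = 10^(−9.20/10) = 0.1202
  Stage 2: F_2 = 10^(0.972/10) = 1.251, G_2 = 10^(−0.972/10) = 0.7995
  Stage 3: F_3 = 10^(4.87/10) = 3.069, G_3 = 10^(−3.33/10) = 0.4645
  Stage 4: F_4 = 10^(2.89/10) = 1.945, G_4 = 10^(24.7/10) = 295.1
Friis cascade:
  F = 8.318 + (1.251 − 1)/0.1202 + (3.069 − 1)/0.09612 + (1.945 − 1)/0.04465 = 53.10
NF = 10 log₁₀(53.10) = 17.25 dB

17.25 dB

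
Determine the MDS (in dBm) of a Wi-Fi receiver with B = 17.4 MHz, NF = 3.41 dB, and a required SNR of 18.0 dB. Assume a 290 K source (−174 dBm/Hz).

Sensitivity = −174 + 10 log₁₀(B) + NF + SNR_min
= −174 + 72.41 + 3.41 + 18.0
= −80.18 dBm → −80.2 dBm

−80.2 dBm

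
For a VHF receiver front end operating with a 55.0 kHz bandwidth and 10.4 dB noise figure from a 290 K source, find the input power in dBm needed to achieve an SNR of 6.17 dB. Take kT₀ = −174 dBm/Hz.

−110.0 dBm

Sensitivity = −174 + 10 log₁₀(B) + NF + SNR_min
= −174 + 47.4 + 10.4 + 6.17
= −110.03 dBm → −110.0 dBm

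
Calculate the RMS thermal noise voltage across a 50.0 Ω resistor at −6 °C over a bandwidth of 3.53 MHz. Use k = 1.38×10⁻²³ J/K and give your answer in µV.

T = −6 °C + 273.15 = 267.15 K
V_n = √(4kTRB)
4kTRB = 4 × 1.38×10⁻²³ × 267.15 × 5.00×10¹ × 3.53×10⁶ = 2.60×10⁻¹² V²
V_n = √(2.60×10⁻¹²) = 1.61×10⁻⁶ V = 1.61 µV

1.61 µV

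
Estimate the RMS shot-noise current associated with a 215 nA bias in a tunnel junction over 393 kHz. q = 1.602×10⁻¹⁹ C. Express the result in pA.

165 pA

I_n = √(2qI·B)
2qI·B = 2 × 1.602×10⁻¹⁹ × 2.15×10⁻⁷ × 3.93×10⁵ = 2.71×10⁻²⁰ A²
I_n = √(2.71×10⁻²⁰) = 1.65×10⁻¹⁰ A = 165 pA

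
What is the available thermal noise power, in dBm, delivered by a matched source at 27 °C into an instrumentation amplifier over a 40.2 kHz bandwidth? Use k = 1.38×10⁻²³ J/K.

T = 27 °C + 273.15 = 300.15 K
P_n = kTB = 1.38×10⁻²³ × 300.15 × 4.02×10⁴ = 1.67×10⁻¹⁶ W
In dBm: 10 log₁₀(1.67×10⁻¹⁶ / 10⁻³) = −127.8 dBm

−127.8 dBm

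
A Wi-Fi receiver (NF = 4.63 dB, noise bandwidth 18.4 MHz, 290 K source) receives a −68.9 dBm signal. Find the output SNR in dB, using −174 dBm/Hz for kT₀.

Noise floor: N = −174 + 10 log₁₀(B) + NF
10 log₁₀(1.84×10⁷) = 72.65 dB
N = −174 + 72.65 + 4.63 = −96.72 dBm
SNR = P_sig − N = −68.9 − (−96.72) = 27.82 dB → 27.8 dB

27.8 dB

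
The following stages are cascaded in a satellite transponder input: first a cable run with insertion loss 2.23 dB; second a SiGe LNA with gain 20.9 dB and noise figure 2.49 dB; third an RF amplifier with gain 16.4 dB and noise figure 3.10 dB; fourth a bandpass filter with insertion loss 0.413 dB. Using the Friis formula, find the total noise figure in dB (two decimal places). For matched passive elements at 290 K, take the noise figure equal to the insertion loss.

Convert to linear (a loss of L dB is a gain of −L dB): F_i = 10^(NF_i/10), G_i = 10^(G_i,dB/10)
  Stage 1: F_1 = 10^(2.23/10) = 1.671, G_1 = 10^(−2.23/10) = 0.5984
  Stage 2: F_2 = 10^(2.49/10) = 1.774, G_2 = 10^(20.9/10) = 123.0
  Stage 3: F_3 = 10^(3.10/10) = 2.042, G_3 = 10^(16.4/10) = 43.65
  Stage 4: F_4 = 10^(0.413/10) = 1.100, G_4 = 10^(−0.413/10) = 0.9093
Friis cascade:
  F = 1.671 + (1.774 − 1)/0.5984 + (2.042 − 1)/73.62 + (1.100 − 1)/3214 = 2.979
NF = 10 log₁₀(2.979) = 4.74 dB

4.74 dB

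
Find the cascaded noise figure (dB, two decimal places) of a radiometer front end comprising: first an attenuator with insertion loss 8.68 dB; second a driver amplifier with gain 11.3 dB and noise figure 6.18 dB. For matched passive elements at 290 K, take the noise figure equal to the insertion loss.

14.86 dB

Convert to linear (a loss of L dB is a gain of −L dB): F_i = 10^(NF_i/10), G_i = 10^(G_i,dB/10)
  Stage 1: F_1 = 10^(8.68/10) = 7.379, G_1 = 10^(−8.68/10) = 0.1355
  Stage 2: F_2 = 10^(6.18/10) = 4.150, G_2 = 10^(11.3/10) = 13.49
Friis cascade:
  F = 7.379 + (4.150 − 1)/0.1355 = 30.62
NF = 10 log₁₀(30.62) = 14.86 dB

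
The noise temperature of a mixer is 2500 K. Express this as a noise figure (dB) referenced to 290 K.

9.83 dB

F = 1 + T_e/T₀ = 1 + 2500/290 = 9.62069
NF = 10 log₁₀(9.62069) = 9.83 dB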